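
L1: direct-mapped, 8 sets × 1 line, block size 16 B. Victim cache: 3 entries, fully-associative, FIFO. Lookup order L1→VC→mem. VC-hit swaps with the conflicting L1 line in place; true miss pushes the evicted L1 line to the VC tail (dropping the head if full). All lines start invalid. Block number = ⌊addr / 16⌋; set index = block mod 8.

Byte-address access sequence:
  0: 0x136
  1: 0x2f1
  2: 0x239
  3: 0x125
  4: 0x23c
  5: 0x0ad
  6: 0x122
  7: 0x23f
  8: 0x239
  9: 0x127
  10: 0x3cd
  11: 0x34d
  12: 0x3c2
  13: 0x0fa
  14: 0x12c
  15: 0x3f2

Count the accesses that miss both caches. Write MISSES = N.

0: 0x136 (blk 19, set 3) → MISS  vc=[]
1: 0x2f1 (blk 47, set 7) → MISS  vc=[]
2: 0x239 (blk 35, set 3) → MISS  vc=[19]
3: 0x125 (blk 18, set 2) → MISS  vc=[19]
4: 0x23c (blk 35, set 3) → L1-HIT  vc=[19]
5: 0xad (blk 10, set 2) → MISS  vc=[19, 18]
6: 0x122 (blk 18, set 2) → VC-HIT  vc=[19, 10]
7: 0x23f (blk 35, set 3) → L1-HIT  vc=[19, 10]
8: 0x239 (blk 35, set 3) → L1-HIT  vc=[19, 10]
9: 0x127 (blk 18, set 2) → L1-HIT  vc=[19, 10]
10: 0x3cd (blk 60, set 4) → MISS  vc=[19, 10]
11: 0x34d (blk 52, set 4) → MISS  vc=[19, 10, 60]
12: 0x3c2 (blk 60, set 4) → VC-HIT  vc=[19, 10, 52]
13: 0xfa (blk 15, set 7) → MISS  vc=[10, 52, 47]
14: 0x12c (blk 18, set 2) → L1-HIT  vc=[10, 52, 47]
15: 0x3f2 (blk 63, set 7) → MISS  vc=[52, 47, 15]

MISSES = 9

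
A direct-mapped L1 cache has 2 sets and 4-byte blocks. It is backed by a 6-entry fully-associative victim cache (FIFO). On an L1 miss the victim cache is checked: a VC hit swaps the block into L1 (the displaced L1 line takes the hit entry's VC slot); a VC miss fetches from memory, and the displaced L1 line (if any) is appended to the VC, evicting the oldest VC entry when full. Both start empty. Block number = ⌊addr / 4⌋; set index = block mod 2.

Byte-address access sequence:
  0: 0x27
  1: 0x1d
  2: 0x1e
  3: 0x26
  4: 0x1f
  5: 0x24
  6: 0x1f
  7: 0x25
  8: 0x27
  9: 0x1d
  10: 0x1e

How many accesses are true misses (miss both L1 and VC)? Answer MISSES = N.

MISSES = 2

#0 0x27→b9/s1 MISS; vc=[]
#1 0x1d→b7/s1 MISS; vc=[9]
#2 0x1e→b7/s1 L1-HIT; vc=[9]
#3 0x26→b9/s1 VC-HIT; vc=[7]
#4 0x1f→b7/s1 VC-HIT; vc=[9]
#5 0x24→b9/s1 VC-HIT; vc=[7]
#6 0x1f→b7/s1 VC-HIT; vc=[9]
#7 0x25→b9/s1 VC-HIT; vc=[7]
#8 0x27→b9/s1 L1-HIT; vc=[7]
#9 0x1d→b7/s1 VC-HIT; vc=[9]
#10 0x1e→b7/s1 L1-HIT; vc=[9]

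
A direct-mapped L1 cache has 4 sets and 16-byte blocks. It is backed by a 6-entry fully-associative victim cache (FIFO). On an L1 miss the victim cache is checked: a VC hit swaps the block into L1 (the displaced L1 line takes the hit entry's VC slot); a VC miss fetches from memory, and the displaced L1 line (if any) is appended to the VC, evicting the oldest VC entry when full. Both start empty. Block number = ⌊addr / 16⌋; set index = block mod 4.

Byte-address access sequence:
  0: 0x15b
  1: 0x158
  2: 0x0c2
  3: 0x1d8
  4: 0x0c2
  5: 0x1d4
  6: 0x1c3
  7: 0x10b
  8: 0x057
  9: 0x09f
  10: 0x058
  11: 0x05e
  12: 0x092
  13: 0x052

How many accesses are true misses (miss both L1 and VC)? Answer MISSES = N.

MISSES = 7

  [0] addr=0x15b blk=21 s=1: MISS | VC []
  [1] addr=0x158 blk=21 s=1: L1-HIT | VC []
  [2] addr=0xc2 blk=12 s=0: MISS | VC []
  [3] addr=0x1d8 blk=29 s=1: MISS | VC [21]
  [4] addr=0xc2 blk=12 s=0: L1-HIT | VC [21]
  [5] addr=0x1d4 blk=29 s=1: L1-HIT | VC [21]
  [6] addr=0x1c3 blk=28 s=0: MISS | VC [21, 12]
  [7] addr=0x10b blk=16 s=0: MISS | VC [21, 12, 28]
  [8] addr=0x57 blk=5 s=1: MISS | VC [21, 12, 28, 29]
  [9] addr=0x9f blk=9 s=1: MISS | VC [21, 12, 28, 29, 5]
  [10] addr=0x58 blk=5 s=1: VC-HIT | VC [21, 12, 28, 29, 9]
  [11] addr=0x5e blk=5 s=1: L1-HIT | VC [21, 12, 28, 29, 9]
  [12] addr=0x92 blk=9 s=1: VC-HIT | VC [21, 12, 28, 29, 5]
  [13] addr=0x52 blk=5 s=1: VC-HIT | VC [21, 12, 28, 29, 9]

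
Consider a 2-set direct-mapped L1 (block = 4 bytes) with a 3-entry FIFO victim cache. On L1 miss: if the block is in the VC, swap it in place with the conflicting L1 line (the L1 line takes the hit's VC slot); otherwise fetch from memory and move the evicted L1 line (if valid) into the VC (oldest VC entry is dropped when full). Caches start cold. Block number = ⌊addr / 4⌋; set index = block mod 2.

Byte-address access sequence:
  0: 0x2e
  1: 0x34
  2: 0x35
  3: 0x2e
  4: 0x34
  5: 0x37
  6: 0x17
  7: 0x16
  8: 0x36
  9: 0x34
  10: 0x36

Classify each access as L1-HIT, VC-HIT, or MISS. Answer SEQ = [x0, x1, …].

  [0] addr=0x2e blk=11 s=1: MISS | VC []
  [1] addr=0x34 blk=13 s=1: MISS | VC [11]
  [2] addr=0x35 blk=13 s=1: L1-HIT | VC [11]
  [3] addr=0x2e blk=11 s=1: VC-HIT | VC [13]
  [4] addr=0x34 blk=13 s=1: VC-HIT | VC [11]
  [5] addr=0x37 blk=13 s=1: L1-HIT | VC [11]
  [6] addr=0x17 blk=5 s=1: MISS | VC [11, 13]
  [7] addr=0x16 blk=5 s=1: L1-HIT | VC [11, 13]
  [8] addr=0x36 blk=13 s=1: VC-HIT | VC [11, 5]
  [9] addr=0x34 blk=13 s=1: L1-HIT | VC [11, 5]
  [10] addr=0x36 blk=13 s=1: L1-HIT | VC [11, 5]

SEQ = [MISS, MISS, L1-HIT, VC-HIT, VC-HIT, L1-HIT, MISS, L1-HIT, VC-HIT, L1-HIT, L1-HIT]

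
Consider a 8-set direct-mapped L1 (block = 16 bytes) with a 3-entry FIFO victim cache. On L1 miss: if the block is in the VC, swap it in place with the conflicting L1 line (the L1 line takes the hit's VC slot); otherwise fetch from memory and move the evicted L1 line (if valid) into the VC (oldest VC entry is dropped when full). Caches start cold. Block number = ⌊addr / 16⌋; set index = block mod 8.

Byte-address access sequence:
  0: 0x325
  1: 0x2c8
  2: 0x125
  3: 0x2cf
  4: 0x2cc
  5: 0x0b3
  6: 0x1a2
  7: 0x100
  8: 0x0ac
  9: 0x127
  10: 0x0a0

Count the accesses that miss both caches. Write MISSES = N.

0: 0x325 (blk 50, set 2) → MISS  vc=[]
1: 0x2c8 (blk 44, set 4) → MISS  vc=[]
2: 0x125 (blk 18, set 2) → MISS  vc=[50]
3: 0x2cf (blk 44, set 4) → L1-HIT  vc=[50]
4: 0x2cc (blk 44, set 4) → L1-HIT  vc=[50]
5: 0xb3 (blk 11, set 3) → MISS  vc=[50]
6: 0x1a2 (blk 26, set 2) → MISS  vc=[50, 18]
7: 0x100 (blk 16, set 0) → MISS  vc=[50, 18]
8: 0xac (blk 10, set 2) → MISS  vc=[50, 18, 26]
9: 0x127 (blk 18, set 2) → VC-HIT  vc=[50, 10, 26]
10: 0xa0 (blk 10, set 2) → VC-HIT  vc=[50, 18, 26]

MISSES = 7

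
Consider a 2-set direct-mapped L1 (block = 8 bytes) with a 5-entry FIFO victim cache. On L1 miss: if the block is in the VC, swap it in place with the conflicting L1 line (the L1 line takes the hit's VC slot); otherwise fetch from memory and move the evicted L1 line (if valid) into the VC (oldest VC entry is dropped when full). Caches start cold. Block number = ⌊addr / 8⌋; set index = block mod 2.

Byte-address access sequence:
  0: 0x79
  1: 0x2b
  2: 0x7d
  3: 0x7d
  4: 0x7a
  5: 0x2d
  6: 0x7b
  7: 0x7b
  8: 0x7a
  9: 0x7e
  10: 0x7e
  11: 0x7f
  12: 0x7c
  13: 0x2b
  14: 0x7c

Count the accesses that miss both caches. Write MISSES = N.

#0 0x79→b15/s1 MISS; vc=[]
#1 0x2b→b5/s1 MISS; vc=[15]
#2 0x7d→b15/s1 VC-HIT; vc=[5]
#3 0x7d→b15/s1 L1-HIT; vc=[5]
#4 0x7a→b15/s1 L1-HIT; vc=[5]
#5 0x2d→b5/s1 VC-HIT; vc=[15]
#6 0x7b→b15/s1 VC-HIT; vc=[5]
#7 0x7b→b15/s1 L1-HIT; vc=[5]
#8 0x7a→b15/s1 L1-HIT; vc=[5]
#9 0x7e→b15/s1 L1-HIT; vc=[5]
#10 0x7e→b15/s1 L1-HIT; vc=[5]
#11 0x7f→b15/s1 L1-HIT; vc=[5]
#12 0x7c→b15/s1 L1-HIT; vc=[5]
#13 0x2b→b5/s1 VC-HIT; vc=[15]
#14 0x7c→b15/s1 VC-HIT; vc=[5]

MISSES = 2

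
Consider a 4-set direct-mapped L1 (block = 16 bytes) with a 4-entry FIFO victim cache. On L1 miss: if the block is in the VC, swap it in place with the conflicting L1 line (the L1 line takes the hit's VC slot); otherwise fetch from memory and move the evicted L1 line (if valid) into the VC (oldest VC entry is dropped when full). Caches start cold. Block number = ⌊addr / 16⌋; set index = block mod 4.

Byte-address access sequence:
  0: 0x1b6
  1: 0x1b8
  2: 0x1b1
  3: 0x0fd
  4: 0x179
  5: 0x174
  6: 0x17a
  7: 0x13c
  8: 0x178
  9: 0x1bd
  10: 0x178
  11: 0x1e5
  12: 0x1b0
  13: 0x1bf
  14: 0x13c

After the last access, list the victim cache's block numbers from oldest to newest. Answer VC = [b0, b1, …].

#0 0x1b6→b27/s3 MISS; vc=[]
#1 0x1b8→b27/s3 L1-HIT; vc=[]
#2 0x1b1→b27/s3 L1-HIT; vc=[]
#3 0xfd→b15/s3 MISS; vc=[27]
#4 0x179→b23/s3 MISS; vc=[27,15]
#5 0x174→b23/s3 L1-HIT; vc=[27,15]
#6 0x17a→b23/s3 L1-HIT; vc=[27,15]
#7 0x13c→b19/s3 MISS; vc=[27,15,23]
#8 0x178→b23/s3 VC-HIT; vc=[27,15,19]
#9 0x1bd→b27/s3 VC-HIT; vc=[23,15,19]
#10 0x178→b23/s3 VC-HIT; vc=[27,15,19]
#11 0x1e5→b30/s2 MISS; vc=[27,15,19]
#12 0x1b0→b27/s3 VC-HIT; vc=[23,15,19]
#13 0x1bf→b27/s3 L1-HIT; vc=[23,15,19]
#14 0x13c→b19/s3 VC-HIT; vc=[23,15,27]

VC = [23, 15, 27]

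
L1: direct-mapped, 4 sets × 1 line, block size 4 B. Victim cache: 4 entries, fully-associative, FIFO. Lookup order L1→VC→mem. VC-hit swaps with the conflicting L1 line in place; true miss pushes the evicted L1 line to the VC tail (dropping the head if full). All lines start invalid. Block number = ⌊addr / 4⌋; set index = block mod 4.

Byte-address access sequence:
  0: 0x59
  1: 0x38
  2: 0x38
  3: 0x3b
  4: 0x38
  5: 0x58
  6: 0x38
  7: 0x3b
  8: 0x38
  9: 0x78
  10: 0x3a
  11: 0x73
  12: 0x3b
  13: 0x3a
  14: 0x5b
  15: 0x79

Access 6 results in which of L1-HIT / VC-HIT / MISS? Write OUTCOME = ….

OUTCOME = VC-HIT

  [0] addr=0x59 blk=22 s=2: MISS | VC []
  [1] addr=0x38 blk=14 s=2: MISS | VC [22]
  [2] addr=0x38 blk=14 s=2: L1-HIT | VC [22]
  [3] addr=0x3b blk=14 s=2: L1-HIT | VC [22]
  [4] addr=0x38 blk=14 s=2: L1-HIT | VC [22]
  [5] addr=0x58 blk=22 s=2: VC-HIT | VC [14]
  [6] addr=0x38 blk=14 s=2: VC-HIT | VC [22]
  [7] addr=0x3b blk=14 s=2: L1-HIT | VC [22]
  [8] addr=0x38 blk=14 s=2: L1-HIT | VC [22]
  [9] addr=0x78 blk=30 s=2: MISS | VC [22, 14]
  [10] addr=0x3a blk=14 s=2: VC-HIT | VC [22, 30]
  [11] addr=0x73 blk=28 s=0: MISS | VC [22, 30]
  [12] addr=0x3b blk=14 s=2: L1-HIT | VC [22, 30]
  [13] addr=0x3a blk=14 s=2: L1-HIT | VC [22, 30]
  [14] addr=0x5b blk=22 s=2: VC-HIT | VC [14, 30]
  [15] addr=0x79 blk=30 s=2: VC-HIT | VC [14, 22]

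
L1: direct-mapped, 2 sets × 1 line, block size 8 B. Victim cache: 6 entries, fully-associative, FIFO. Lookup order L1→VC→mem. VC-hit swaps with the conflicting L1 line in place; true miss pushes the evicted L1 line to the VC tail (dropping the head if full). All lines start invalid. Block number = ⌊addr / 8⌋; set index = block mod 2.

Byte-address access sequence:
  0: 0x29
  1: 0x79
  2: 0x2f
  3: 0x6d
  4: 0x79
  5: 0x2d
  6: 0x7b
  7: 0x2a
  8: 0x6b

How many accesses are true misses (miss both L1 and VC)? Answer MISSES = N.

MISSES = 3

#0 0x29→b5/s1 MISS; vc=[]
#1 0x79→b15/s1 MISS; vc=[5]
#2 0x2f→b5/s1 VC-HIT; vc=[15]
#3 0x6d→b13/s1 MISS; vc=[15,5]
#4 0x79→b15/s1 VC-HIT; vc=[13,5]
#5 0x2d→b5/s1 VC-HIT; vc=[13,15]
#6 0x7b→b15/s1 VC-HIT; vc=[13,5]
#7 0x2a→b5/s1 VC-HIT; vc=[13,15]
#8 0x6b→b13/s1 VC-HIT; vc=[5,15]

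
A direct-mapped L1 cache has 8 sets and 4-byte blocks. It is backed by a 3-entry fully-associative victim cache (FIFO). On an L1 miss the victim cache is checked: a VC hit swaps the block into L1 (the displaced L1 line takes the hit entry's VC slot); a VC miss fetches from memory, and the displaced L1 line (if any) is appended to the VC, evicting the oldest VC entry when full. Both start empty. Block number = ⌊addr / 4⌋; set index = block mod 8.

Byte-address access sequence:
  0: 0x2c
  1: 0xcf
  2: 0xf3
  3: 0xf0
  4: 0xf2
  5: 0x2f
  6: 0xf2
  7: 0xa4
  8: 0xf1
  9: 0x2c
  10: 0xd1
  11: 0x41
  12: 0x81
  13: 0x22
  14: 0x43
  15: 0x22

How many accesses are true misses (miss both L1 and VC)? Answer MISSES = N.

MISSES = 8

0: 0x2c (blk 11, set 3) → MISS  vc=[]
1: 0xcf (blk 51, set 3) → MISS  vc=[11]
2: 0xf3 (blk 60, set 4) → MISS  vc=[11]
3: 0xf0 (blk 60, set 4) → L1-HIT  vc=[11]
4: 0xf2 (blk 60, set 4) → L1-HIT  vc=[11]
5: 0x2f (blk 11, set 3) → VC-HIT  vc=[51]
6: 0xf2 (blk 60, set 4) → L1-HIT  vc=[51]
7: 0xa4 (blk 41, set 1) → MISS  vc=[51]
8: 0xf1 (blk 60, set 4) → L1-HIT  vc=[51]
9: 0x2c (blk 11, set 3) → L1-HIT  vc=[51]
10: 0xd1 (blk 52, set 4) → MISS  vc=[51, 60]
11: 0x41 (blk 16, set 0) → MISS  vc=[51, 60]
12: 0x81 (blk 32, set 0) → MISS  vc=[51, 60, 16]
13: 0x22 (blk 8, set 0) → MISS  vc=[60, 16, 32]
14: 0x43 (blk 16, set 0) → VC-HIT  vc=[60, 8, 32]
15: 0x22 (blk 8, set 0) → VC-HIT  vc=[60, 16, 32]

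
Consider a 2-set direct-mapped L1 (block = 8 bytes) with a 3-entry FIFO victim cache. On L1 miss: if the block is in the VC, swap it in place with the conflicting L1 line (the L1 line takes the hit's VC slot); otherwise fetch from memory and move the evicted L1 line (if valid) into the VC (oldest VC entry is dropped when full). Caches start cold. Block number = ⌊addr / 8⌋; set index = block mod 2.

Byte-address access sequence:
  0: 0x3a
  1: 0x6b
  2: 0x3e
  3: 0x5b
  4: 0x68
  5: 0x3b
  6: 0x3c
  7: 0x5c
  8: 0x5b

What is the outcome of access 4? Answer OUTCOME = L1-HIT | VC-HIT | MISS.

0: 0x3a (blk 7, set 1) → MISS  vc=[]
1: 0x6b (blk 13, set 1) → MISS  vc=[7]
2: 0x3e (blk 7, set 1) → VC-HIT  vc=[13]
3: 0x5b (blk 11, set 1) → MISS  vc=[13, 7]
4: 0x68 (blk 13, set 1) → VC-HIT  vc=[11, 7]
5: 0x3b (blk 7, set 1) → VC-HIT  vc=[11, 13]
6: 0x3c (blk 7, set 1) → L1-HIT  vc=[11, 13]
7: 0x5c (blk 11, set 1) → VC-HIT  vc=[7, 13]
8: 0x5b (blk 11, set 1) → L1-HIT  vc=[7, 13]

OUTCOME = VC-HIT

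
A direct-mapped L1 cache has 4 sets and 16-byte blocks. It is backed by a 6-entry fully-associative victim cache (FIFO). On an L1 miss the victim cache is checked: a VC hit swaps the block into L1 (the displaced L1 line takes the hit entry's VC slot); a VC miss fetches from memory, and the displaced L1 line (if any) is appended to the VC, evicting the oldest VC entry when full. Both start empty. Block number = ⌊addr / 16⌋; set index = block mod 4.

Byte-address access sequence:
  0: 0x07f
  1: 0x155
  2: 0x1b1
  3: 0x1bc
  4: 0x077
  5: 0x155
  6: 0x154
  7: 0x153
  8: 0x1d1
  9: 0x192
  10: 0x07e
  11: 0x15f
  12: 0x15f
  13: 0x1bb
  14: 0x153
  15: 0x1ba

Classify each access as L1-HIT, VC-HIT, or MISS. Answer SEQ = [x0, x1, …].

SEQ = [MISS, MISS, MISS, L1-HIT, VC-HIT, L1-HIT, L1-HIT, L1-HIT, MISS, MISS, L1-HIT, VC-HIT, L1-HIT, VC-HIT, L1-HIT, L1-HIT]

#0 0x7f→b7/s3 MISS; vc=[]
#1 0x155→b21/s1 MISS; vc=[]
#2 0x1b1→b27/s3 MISS; vc=[7]
#3 0x1bc→b27/s3 L1-HIT; vc=[7]
#4 0x77→b7/s3 VC-HIT; vc=[27]
#5 0x155→b21/s1 L1-HIT; vc=[27]
#6 0x154→b21/s1 L1-HIT; vc=[27]
#7 0x153→b21/s1 L1-HIT; vc=[27]
#8 0x1d1→b29/s1 MISS; vc=[27,21]
#9 0x192→b25/s1 MISS; vc=[27,21,29]
#10 0x7e→b7/s3 L1-HIT; vc=[27,21,29]
#11 0x15f→b21/s1 VC-HIT; vc=[27,25,29]
#12 0x15f→b21/s1 L1-HIT; vc=[27,25,29]
#13 0x1bb→b27/s3 VC-HIT; vc=[7,25,29]
#14 0x153→b21/s1 L1-HIT; vc=[7,25,29]
#15 0x1ba→b27/s3 L1-HIT; vc=[7,25,29]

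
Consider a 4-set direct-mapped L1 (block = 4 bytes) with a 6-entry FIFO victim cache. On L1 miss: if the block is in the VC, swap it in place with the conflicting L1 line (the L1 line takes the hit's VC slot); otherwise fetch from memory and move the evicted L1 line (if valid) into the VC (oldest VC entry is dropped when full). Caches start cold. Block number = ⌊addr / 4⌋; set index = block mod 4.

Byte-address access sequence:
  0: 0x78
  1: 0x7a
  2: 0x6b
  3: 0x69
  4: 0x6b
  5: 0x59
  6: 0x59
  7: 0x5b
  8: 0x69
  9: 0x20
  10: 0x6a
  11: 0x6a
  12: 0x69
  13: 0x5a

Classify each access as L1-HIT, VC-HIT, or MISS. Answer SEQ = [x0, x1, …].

SEQ = [MISS, L1-HIT, MISS, L1-HIT, L1-HIT, MISS, L1-HIT, L1-HIT, VC-HIT, MISS, L1-HIT, L1-HIT, L1-HIT, VC-HIT]

#0 0x78→b30/s2 MISS; vc=[]
#1 0x7a→b30/s2 L1-HIT; vc=[]
#2 0x6b→b26/s2 MISS; vc=[30]
#3 0x69→b26/s2 L1-HIT; vc=[30]
#4 0x6b→b26/s2 L1-HIT; vc=[30]
#5 0x59→b22/s2 MISS; vc=[30,26]
#6 0x59→b22/s2 L1-HIT; vc=[30,26]
#7 0x5b→b22/s2 L1-HIT; vc=[30,26]
#8 0x69→b26/s2 VC-HIT; vc=[30,22]
#9 0x20→b8/s0 MISS; vc=[30,22]
#10 0x6a→b26/s2 L1-HIT; vc=[30,22]
#11 0x6a→b26/s2 L1-HIT; vc=[30,22]
#12 0x69→b26/s2 L1-HIT; vc=[30,22]
#13 0x5a→b22/s2 VC-HIT; vc=[30,26]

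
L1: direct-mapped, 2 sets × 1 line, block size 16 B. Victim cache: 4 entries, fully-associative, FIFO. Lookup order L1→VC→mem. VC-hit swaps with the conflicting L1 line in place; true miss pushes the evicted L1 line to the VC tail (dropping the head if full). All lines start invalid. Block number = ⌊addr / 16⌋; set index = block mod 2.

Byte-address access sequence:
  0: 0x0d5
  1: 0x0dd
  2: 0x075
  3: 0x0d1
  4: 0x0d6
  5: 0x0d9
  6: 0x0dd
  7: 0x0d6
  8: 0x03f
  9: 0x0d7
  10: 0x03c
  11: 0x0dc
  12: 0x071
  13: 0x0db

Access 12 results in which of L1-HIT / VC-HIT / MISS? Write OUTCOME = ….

0: 0xd5 (blk 13, set 1) → MISS  vc=[]
1: 0xdd (blk 13, set 1) → L1-HIT  vc=[]
2: 0x75 (blk 7, set 1) → MISS  vc=[13]
3: 0xd1 (blk 13, set 1) → VC-HIT  vc=[7]
4: 0xd6 (blk 13, set 1) → L1-HIT  vc=[7]
5: 0xd9 (blk 13, set 1) → L1-HIT  vc=[7]
6: 0xdd (blk 13, set 1) → L1-HIT  vc=[7]
7: 0xd6 (blk 13, set 1) → L1-HIT  vc=[7]
8: 0x3f (blk 3, set 1) → MISS  vc=[7, 13]
9: 0xd7 (blk 13, set 1) → VC-HIT  vc=[7, 3]
10: 0x3c (blk 3, set 1) → VC-HIT  vc=[7, 13]
11: 0xdc (blk 13, set 1) → VC-HIT  vc=[7, 3]
12: 0x71 (blk 7, set 1) → VC-HIT  vc=[13, 3]
13: 0xdb (blk 13, set 1) → VC-HIT  vc=[7, 3]

OUTCOME = VC-HIT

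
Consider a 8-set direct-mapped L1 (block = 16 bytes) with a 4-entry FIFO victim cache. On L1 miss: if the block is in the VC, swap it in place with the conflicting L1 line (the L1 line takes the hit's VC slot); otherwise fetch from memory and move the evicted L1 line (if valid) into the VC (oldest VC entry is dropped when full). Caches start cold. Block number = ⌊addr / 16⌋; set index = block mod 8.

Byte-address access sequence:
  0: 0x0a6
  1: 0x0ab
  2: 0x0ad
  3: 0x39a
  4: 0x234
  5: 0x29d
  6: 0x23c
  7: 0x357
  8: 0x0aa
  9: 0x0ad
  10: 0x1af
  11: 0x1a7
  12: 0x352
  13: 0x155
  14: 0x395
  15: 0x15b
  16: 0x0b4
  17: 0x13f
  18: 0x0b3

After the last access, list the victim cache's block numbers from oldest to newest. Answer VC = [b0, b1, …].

#0 0xa6→b10/s2 MISS; vc=[]
#1 0xab→b10/s2 L1-HIT; vc=[]
#2 0xad→b10/s2 L1-HIT; vc=[]
#3 0x39a→b57/s1 MISS; vc=[]
#4 0x234→b35/s3 MISS; vc=[]
#5 0x29d→b41/s1 MISS; vc=[57]
#6 0x23c→b35/s3 L1-HIT; vc=[57]
#7 0x357→b53/s5 MISS; vc=[57]
#8 0xaa→b10/s2 L1-HIT; vc=[57]
#9 0xad→b10/s2 L1-HIT; vc=[57]
#10 0x1af→b26/s2 MISS; vc=[57,10]
#11 0x1a7→b26/s2 L1-HIT; vc=[57,10]
#12 0x352→b53/s5 L1-HIT; vc=[57,10]
#13 0x155→b21/s5 MISS; vc=[57,10,53]
#14 0x395→b57/s1 VC-HIT; vc=[41,10,53]
#15 0x15b→b21/s5 L1-HIT; vc=[41,10,53]
#16 0xb4→b11/s3 MISS; vc=[41,10,53,35]
#17 0x13f→b19/s3 MISS; vc=[10,53,35,11]
#18 0xb3→b11/s3 VC-HIT; vc=[10,53,35,19]

VC = [10, 53, 35, 19]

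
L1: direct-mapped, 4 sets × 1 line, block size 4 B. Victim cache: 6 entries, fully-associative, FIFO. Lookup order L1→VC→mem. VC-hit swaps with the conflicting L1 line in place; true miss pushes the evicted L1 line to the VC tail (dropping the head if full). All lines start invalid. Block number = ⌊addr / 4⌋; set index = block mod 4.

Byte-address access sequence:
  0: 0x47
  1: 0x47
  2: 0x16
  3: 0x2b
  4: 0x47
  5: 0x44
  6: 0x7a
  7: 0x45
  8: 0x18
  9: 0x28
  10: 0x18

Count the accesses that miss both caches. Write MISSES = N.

#0 0x47→b17/s1 MISS; vc=[]
#1 0x47→b17/s1 L1-HIT; vc=[]
#2 0x16→b5/s1 MISS; vc=[17]
#3 0x2b→b10/s2 MISS; vc=[17]
#4 0x47→b17/s1 VC-HIT; vc=[5]
#5 0x44→b17/s1 L1-HIT; vc=[5]
#6 0x7a→b30/s2 MISS; vc=[5,10]
#7 0x45→b17/s1 L1-HIT; vc=[5,10]
#8 0x18→b6/s2 MISS; vc=[5,10,30]
#9 0x28→b10/s2 VC-HIT; vc=[5,6,30]
#10 0x18→b6/s2 VC-HIT; vc=[5,10,30]

MISSES = 5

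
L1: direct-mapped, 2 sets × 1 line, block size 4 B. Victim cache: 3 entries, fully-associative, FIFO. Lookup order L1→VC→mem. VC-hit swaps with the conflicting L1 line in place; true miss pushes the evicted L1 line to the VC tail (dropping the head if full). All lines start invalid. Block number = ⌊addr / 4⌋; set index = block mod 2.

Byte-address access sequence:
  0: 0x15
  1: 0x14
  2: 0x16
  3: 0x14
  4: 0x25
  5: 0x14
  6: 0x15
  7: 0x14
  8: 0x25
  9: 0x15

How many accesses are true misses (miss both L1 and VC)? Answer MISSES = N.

MISSES = 2

  [0] addr=0x15 blk=5 s=1: MISS | VC []
  [1] addr=0x14 blk=5 s=1: L1-HIT | VC []
  [2] addr=0x16 blk=5 s=1: L1-HIT | VC []
  [3] addr=0x14 blk=5 s=1: L1-HIT | VC []
  [4] addr=0x25 blk=9 s=1: MISS | VC [5]
  [5] addr=0x14 blk=5 s=1: VC-HIT | VC [9]
  [6] addr=0x15 blk=5 s=1: L1-HIT | VC [9]
  [7] addr=0x14 blk=5 s=1: L1-HIT | VC [9]
  [8] addr=0x25 blk=9 s=1: VC-HIT | VC [5]
  [9] addr=0x15 blk=5 s=1: VC-HIT | VC [9]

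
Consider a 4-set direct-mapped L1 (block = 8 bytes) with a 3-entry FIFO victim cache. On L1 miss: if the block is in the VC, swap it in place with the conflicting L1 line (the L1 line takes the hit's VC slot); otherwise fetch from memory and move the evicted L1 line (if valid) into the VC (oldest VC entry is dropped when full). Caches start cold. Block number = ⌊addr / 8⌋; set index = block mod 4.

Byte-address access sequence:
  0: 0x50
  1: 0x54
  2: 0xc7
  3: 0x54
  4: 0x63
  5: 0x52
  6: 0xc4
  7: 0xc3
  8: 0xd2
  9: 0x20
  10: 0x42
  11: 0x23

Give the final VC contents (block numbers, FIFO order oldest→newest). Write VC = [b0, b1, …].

0: 0x50 (blk 10, set 2) → MISS  vc=[]
1: 0x54 (blk 10, set 2) → L1-HIT  vc=[]
2: 0xc7 (blk 24, set 0) → MISS  vc=[]
3: 0x54 (blk 10, set 2) → L1-HIT  vc=[]
4: 0x63 (blk 12, set 0) → MISS  vc=[24]
5: 0x52 (blk 10, set 2) → L1-HIT  vc=[24]
6: 0xc4 (blk 24, set 0) → VC-HIT  vc=[12]
7: 0xc3 (blk 24, set 0) → L1-HIT  vc=[12]
8: 0xd2 (blk 26, set 2) → MISS  vc=[12, 10]
9: 0x20 (blk 4, set 0) → MISS  vc=[12, 10, 24]
10: 0x42 (blk 8, set 0) → MISS  vc=[10, 24, 4]
11: 0x23 (blk 4, set 0) → VC-HIT  vc=[10, 24, 8]

VC = [10, 24, 8]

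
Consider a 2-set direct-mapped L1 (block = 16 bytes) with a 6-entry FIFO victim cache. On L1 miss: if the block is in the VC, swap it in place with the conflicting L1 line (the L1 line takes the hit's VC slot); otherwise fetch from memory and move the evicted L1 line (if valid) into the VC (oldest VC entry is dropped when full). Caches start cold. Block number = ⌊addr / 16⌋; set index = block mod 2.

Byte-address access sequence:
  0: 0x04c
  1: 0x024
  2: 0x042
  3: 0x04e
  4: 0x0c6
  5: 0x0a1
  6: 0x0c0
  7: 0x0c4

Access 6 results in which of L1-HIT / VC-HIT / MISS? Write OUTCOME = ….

OUTCOME = VC-HIT

#0 0x4c→b4/s0 MISS; vc=[]
#1 0x24→b2/s0 MISS; vc=[4]
#2 0x42→b4/s0 VC-HIT; vc=[2]
#3 0x4e→b4/s0 L1-HIT; vc=[2]
#4 0xc6→b12/s0 MISS; vc=[2,4]
#5 0xa1→b10/s0 MISS; vc=[2,4,12]
#6 0xc0→b12/s0 VC-HIT; vc=[2,4,10]
#7 0xc4→b12/s0 L1-HIT; vc=[2,4,10]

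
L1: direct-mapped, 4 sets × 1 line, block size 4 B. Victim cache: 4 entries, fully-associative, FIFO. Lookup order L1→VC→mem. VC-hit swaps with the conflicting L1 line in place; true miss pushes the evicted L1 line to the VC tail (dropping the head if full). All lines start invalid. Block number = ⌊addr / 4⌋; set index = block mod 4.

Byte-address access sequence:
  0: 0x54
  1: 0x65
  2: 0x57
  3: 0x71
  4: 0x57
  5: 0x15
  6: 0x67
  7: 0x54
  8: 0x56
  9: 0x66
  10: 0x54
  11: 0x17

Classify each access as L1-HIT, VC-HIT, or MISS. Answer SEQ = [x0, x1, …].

0: 0x54 (blk 21, set 1) → MISS  vc=[]
1: 0x65 (blk 25, set 1) → MISS  vc=[21]
2: 0x57 (blk 21, set 1) → VC-HIT  vc=[25]
3: 0x71 (blk 28, set 0) → MISS  vc=[25]
4: 0x57 (blk 21, set 1) → L1-HIT  vc=[25]
5: 0x15 (blk 5, set 1) → MISS  vc=[25, 21]
6: 0x67 (blk 25, set 1) → VC-HIT  vc=[5, 21]
7: 0x54 (blk 21, set 1) → VC-HIT  vc=[5, 25]
8: 0x56 (blk 21, set 1) → L1-HIT  vc=[5, 25]
9: 0x66 (blk 25, set 1) → VC-HIT  vc=[5, 21]
10: 0x54 (blk 21, set 1) → VC-HIT  vc=[5, 25]
11: 0x17 (blk 5, set 1) → VC-HIT  vc=[21, 25]

SEQ = [MISS, MISS, VC-HIT, MISS, L1-HIT, MISS, VC-HIT, VC-HIT, L1-HIT, VC-HIT, VC-HIT, VC-HIT]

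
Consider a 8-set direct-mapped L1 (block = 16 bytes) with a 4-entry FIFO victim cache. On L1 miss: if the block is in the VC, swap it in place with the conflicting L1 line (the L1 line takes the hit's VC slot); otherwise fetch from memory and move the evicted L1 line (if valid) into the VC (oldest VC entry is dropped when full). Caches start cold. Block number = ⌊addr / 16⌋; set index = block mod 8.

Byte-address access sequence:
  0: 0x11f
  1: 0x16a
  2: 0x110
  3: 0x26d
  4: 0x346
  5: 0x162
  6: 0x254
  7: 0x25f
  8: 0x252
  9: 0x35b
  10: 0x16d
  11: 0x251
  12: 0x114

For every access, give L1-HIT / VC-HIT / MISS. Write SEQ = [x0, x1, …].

SEQ = [MISS, MISS, L1-HIT, MISS, MISS, VC-HIT, MISS, L1-HIT, L1-HIT, MISS, L1-HIT, VC-HIT, L1-HIT]

  [0] addr=0x11f blk=17 s=1: MISS | VC []
  [1] addr=0x16a blk=22 s=6: MISS | VC []
  [2] addr=0x110 blk=17 s=1: L1-HIT | VC []
  [3] addr=0x26d blk=38 s=6: MISS | VC [22]
  [4] addr=0x346 blk=52 s=4: MISS | VC [22]
  [5] addr=0x162 blk=22 s=6: VC-HIT | VC [38]
  [6] addr=0x254 blk=37 s=5: MISS | VC [38]
  [7] addr=0x25f blk=37 s=5: L1-HIT | VC [38]
  [8] addr=0x252 blk=37 s=5: L1-HIT | VC [38]
  [9] addr=0x35b blk=53 s=5: MISS | VC [38, 37]
  [10] addr=0x16d blk=22 s=6: L1-HIT | VC [38, 37]
  [11] addr=0x251 blk=37 s=5: VC-HIT | VC [38, 53]
  [12] addr=0x114 blk=17 s=1: L1-HIT | VC [38, 53]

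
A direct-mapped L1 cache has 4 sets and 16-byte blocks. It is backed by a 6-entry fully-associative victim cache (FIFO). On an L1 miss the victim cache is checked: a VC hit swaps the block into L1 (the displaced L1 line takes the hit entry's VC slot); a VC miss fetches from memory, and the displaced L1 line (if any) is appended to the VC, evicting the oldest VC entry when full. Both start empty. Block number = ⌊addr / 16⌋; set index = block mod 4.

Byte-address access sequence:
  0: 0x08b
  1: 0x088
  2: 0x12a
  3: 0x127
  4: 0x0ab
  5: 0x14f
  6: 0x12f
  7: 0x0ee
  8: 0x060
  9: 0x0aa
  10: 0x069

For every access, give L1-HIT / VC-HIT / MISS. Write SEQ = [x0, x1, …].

0: 0x8b (blk 8, set 0) → MISS  vc=[]
1: 0x88 (blk 8, set 0) → L1-HIT  vc=[]
2: 0x12a (blk 18, set 2) → MISS  vc=[]
3: 0x127 (blk 18, set 2) → L1-HIT  vc=[]
4: 0xab (blk 10, set 2) → MISS  vc=[18]
5: 0x14f (blk 20, set 0) → MISS  vc=[18, 8]
6: 0x12f (blk 18, set 2) → VC-HIT  vc=[10, 8]
7: 0xee (blk 14, set 2) → MISS  vc=[10, 8, 18]
8: 0x60 (blk 6, set 2) → MISS  vc=[10, 8, 18, 14]
9: 0xaa (blk 10, set 2) → VC-HIT  vc=[6, 8, 18, 14]
10: 0x69 (blk 6, set 2) → VC-HIT  vc=[10, 8, 18, 14]

SEQ = [MISS, L1-HIT, MISS, L1-HIT, MISS, MISS, VC-HIT, MISS, MISS, VC-HIT, VC-HIT]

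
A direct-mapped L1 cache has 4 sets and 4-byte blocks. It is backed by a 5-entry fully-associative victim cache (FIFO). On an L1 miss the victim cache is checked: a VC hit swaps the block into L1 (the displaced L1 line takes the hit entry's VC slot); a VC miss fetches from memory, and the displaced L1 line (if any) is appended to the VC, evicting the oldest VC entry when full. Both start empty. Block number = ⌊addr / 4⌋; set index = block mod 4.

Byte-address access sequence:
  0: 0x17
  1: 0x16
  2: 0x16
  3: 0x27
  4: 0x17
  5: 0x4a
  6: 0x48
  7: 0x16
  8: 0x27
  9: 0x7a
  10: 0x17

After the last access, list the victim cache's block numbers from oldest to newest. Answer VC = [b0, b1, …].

#0 0x17→b5/s1 MISS; vc=[]
#1 0x16→b5/s1 L1-HIT; vc=[]
#2 0x16→b5/s1 L1-HIT; vc=[]
#3 0x27→b9/s1 MISS; vc=[5]
#4 0x17→b5/s1 VC-HIT; vc=[9]
#5 0x4a→b18/s2 MISS; vc=[9]
#6 0x48→b18/s2 L1-HIT; vc=[9]
#7 0x16→b5/s1 L1-HIT; vc=[9]
#8 0x27→b9/s1 VC-HIT; vc=[5]
#9 0x7a→b30/s2 MISS; vc=[5,18]
#10 0x17→b5/s1 VC-HIT; vc=[9,18]

VC = [9, 18]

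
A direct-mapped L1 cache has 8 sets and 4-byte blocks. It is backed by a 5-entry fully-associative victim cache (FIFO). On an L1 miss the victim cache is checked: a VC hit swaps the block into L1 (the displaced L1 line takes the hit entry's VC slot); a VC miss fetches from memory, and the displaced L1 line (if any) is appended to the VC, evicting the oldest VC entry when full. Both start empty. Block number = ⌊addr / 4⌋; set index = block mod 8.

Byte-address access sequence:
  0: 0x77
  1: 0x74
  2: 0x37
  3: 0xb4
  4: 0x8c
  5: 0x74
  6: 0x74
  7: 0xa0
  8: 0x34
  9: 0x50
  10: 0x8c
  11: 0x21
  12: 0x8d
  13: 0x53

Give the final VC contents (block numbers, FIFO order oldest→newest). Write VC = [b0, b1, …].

VC = [45, 29, 40]

0: 0x77 (blk 29, set 5) → MISS  vc=[]
1: 0x74 (blk 29, set 5) → L1-HIT  vc=[]
2: 0x37 (blk 13, set 5) → MISS  vc=[29]
3: 0xb4 (blk 45, set 5) → MISS  vc=[29, 13]
4: 0x8c (blk 35, set 3) → MISS  vc=[29, 13]
5: 0x74 (blk 29, set 5) → VC-HIT  vc=[45, 13]
6: 0x74 (blk 29, set 5) → L1-HIT  vc=[45, 13]
7: 0xa0 (blk 40, set 0) → MISS  vc=[45, 13]
8: 0x34 (blk 13, set 5) → VC-HIT  vc=[45, 29]
9: 0x50 (blk 20, set 4) → MISS  vc=[45, 29]
10: 0x8c (blk 35, set 3) → L1-HIT  vc=[45, 29]
11: 0x21 (blk 8, set 0) → MISS  vc=[45, 29, 40]
12: 0x8d (blk 35, set 3) → L1-HIT  vc=[45, 29, 40]
13: 0x53 (blk 20, set 4) → L1-HIT  vc=[45, 29, 40]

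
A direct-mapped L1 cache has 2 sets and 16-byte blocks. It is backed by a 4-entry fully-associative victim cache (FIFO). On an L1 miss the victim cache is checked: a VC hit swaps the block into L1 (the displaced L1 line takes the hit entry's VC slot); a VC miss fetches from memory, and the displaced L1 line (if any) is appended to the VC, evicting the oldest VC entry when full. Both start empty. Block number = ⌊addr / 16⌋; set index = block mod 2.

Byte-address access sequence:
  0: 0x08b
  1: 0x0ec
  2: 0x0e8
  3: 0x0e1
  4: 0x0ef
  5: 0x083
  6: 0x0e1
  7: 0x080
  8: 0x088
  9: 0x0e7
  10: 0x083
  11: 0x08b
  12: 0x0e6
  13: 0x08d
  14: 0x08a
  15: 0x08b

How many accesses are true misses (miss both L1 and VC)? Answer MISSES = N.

MISSES = 2

#0 0x8b→b8/s0 MISS; vc=[]
#1 0xec→b14/s0 MISS; vc=[8]
#2 0xe8→b14/s0 L1-HIT; vc=[8]
#3 0xe1→b14/s0 L1-HIT; vc=[8]
#4 0xef→b14/s0 L1-HIT; vc=[8]
#5 0x83→b8/s0 VC-HIT; vc=[14]
#6 0xe1→b14/s0 VC-HIT; vc=[8]
#7 0x80→b8/s0 VC-HIT; vc=[14]
#8 0x88→b8/s0 L1-HIT; vc=[14]
#9 0xe7→b14/s0 VC-HIT; vc=[8]
#10 0x83→b8/s0 VC-HIT; vc=[14]
#11 0x8b→b8/s0 L1-HIT; vc=[14]
#12 0xe6→b14/s0 VC-HIT; vc=[8]
#13 0x8d→b8/s0 VC-HIT; vc=[14]
#14 0x8a→b8/s0 L1-HIT; vc=[14]
#15 0x8b→b8/s0 L1-HIT; vc=[14]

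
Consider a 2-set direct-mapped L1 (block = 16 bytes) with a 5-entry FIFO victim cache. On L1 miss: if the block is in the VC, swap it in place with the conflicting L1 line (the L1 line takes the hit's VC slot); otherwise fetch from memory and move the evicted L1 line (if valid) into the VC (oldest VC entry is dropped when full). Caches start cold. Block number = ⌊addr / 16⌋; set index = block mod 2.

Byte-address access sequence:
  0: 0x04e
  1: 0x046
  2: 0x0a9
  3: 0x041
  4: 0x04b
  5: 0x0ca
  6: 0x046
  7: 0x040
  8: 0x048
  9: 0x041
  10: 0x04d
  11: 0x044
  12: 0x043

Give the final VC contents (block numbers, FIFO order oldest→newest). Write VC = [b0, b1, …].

VC = [10, 12]

0: 0x4e (blk 4, set 0) → MISS  vc=[]
1: 0x46 (blk 4, set 0) → L1-HIT  vc=[]
2: 0xa9 (blk 10, set 0) → MISS  vc=[4]
3: 0x41 (blk 4, set 0) → VC-HIT  vc=[10]
4: 0x4b (blk 4, set 0) → L1-HIT  vc=[10]
5: 0xca (blk 12, set 0) → MISS  vc=[10, 4]
6: 0x46 (blk 4, set 0) → VC-HIT  vc=[10, 12]
7: 0x40 (blk 4, set 0) → L1-HIT  vc=[10, 12]
8: 0x48 (blk 4, set 0) → L1-HIT  vc=[10, 12]
9: 0x41 (blk 4, set 0) → L1-HIT  vc=[10, 12]
10: 0x4d (blk 4, set 0) → L1-HIT  vc=[10, 12]
11: 0x44 (blk 4, set 0) → L1-HIT  vc=[10, 12]
12: 0x43 (blk 4, set 0) → L1-HIT  vc=[10, 12]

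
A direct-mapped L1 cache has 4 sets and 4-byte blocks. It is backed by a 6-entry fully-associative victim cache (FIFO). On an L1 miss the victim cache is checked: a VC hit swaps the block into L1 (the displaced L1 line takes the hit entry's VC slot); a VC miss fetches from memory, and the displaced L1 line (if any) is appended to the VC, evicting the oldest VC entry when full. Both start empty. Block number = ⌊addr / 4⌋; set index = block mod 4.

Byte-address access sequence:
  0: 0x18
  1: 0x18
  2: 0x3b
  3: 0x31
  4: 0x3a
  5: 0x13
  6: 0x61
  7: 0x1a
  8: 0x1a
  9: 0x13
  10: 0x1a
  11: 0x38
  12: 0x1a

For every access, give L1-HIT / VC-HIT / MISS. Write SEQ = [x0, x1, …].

SEQ = [MISS, L1-HIT, MISS, MISS, L1-HIT, MISS, MISS, VC-HIT, L1-HIT, VC-HIT, L1-HIT, VC-HIT, VC-HIT]

#0 0x18→b6/s2 MISS; vc=[]
#1 0x18→b6/s2 L1-HIT; vc=[]
#2 0x3b→b14/s2 MISS; vc=[6]
#3 0x31→b12/s0 MISS; vc=[6]
#4 0x3a→b14/s2 L1-HIT; vc=[6]
#5 0x13→b4/s0 MISS; vc=[6,12]
#6 0x61→b24/s0 MISS; vc=[6,12,4]
#7 0x1a→b6/s2 VC-HIT; vc=[14,12,4]
#8 0x1a→b6/s2 L1-HIT; vc=[14,12,4]
#9 0x13→b4/s0 VC-HIT; vc=[14,12,24]
#10 0x1a→b6/s2 L1-HIT; vc=[14,12,24]
#11 0x38→b14/s2 VC-HIT; vc=[6,12,24]
#12 0x1a→b6/s2 VC-HIT; vc=[14,12,24]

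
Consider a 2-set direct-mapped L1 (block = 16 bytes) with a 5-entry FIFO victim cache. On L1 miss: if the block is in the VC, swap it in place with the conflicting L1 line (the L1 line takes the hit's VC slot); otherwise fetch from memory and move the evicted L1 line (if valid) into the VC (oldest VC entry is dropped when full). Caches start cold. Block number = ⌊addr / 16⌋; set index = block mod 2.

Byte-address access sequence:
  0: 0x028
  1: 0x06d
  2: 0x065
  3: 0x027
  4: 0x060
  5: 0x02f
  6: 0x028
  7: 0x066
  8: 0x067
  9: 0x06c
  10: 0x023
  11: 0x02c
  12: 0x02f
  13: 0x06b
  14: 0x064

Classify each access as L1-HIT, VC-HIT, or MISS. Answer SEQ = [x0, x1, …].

SEQ = [MISS, MISS, L1-HIT, VC-HIT, VC-HIT, VC-HIT, L1-HIT, VC-HIT, L1-HIT, L1-HIT, VC-HIT, L1-HIT, L1-HIT, VC-HIT, L1-HIT]

  [0] addr=0x28 blk=2 s=0: MISS | VC []
  [1] addr=0x6d blk=6 s=0: MISS | VC [2]
  [2] addr=0x65 blk=6 s=0: L1-HIT | VC [2]
  [3] addr=0x27 blk=2 s=0: VC-HIT | VC [6]
  [4] addr=0x60 blk=6 s=0: VC-HIT | VC [2]
  [5] addr=0x2f blk=2 s=0: VC-HIT | VC [6]
  [6] addr=0x28 blk=2 s=0: L1-HIT | VC [6]
  [7] addr=0x66 blk=6 s=0: VC-HIT | VC [2]
  [8] addr=0x67 blk=6 s=0: L1-HIT | VC [2]
  [9] addr=0x6c blk=6 s=0: L1-HIT | VC [2]
  [10] addr=0x23 blk=2 s=0: VC-HIT | VC [6]
  [11] addr=0x2c blk=2 s=0: L1-HIT | VC [6]
  [12] addr=0x2f blk=2 s=0: L1-HIT | VC [6]
  [13] addr=0x6b blk=6 s=0: VC-HIT | VC [2]
  [14] addr=0x64 blk=6 s=0: L1-HIT | VC [2]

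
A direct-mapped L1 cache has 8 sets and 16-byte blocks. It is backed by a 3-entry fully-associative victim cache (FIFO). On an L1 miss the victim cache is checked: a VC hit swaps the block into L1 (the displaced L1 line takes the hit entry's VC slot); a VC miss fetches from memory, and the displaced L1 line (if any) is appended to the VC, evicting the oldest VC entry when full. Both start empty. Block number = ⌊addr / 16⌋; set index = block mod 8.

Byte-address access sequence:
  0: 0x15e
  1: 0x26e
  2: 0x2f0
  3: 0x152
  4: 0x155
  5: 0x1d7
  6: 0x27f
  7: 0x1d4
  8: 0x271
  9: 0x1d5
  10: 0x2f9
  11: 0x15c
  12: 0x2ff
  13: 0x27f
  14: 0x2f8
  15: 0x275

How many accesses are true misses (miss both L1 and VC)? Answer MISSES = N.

0: 0x15e (blk 21, set 5) → MISS  vc=[]
1: 0x26e (blk 38, set 6) → MISS  vc=[]
2: 0x2f0 (blk 47, set 7) → MISS  vc=[]
3: 0x152 (blk 21, set 5) → L1-HIT  vc=[]
4: 0x155 (blk 21, set 5) → L1-HIT  vc=[]
5: 0x1d7 (blk 29, set 5) → MISS  vc=[21]
6: 0x27f (blk 39, set 7) → MISS  vc=[21, 47]
7: 0x1d4 (blk 29, set 5) → L1-HIT  vc=[21, 47]
8: 0x271 (blk 39, set 7) → L1-HIT  vc=[21, 47]
9: 0x1d5 (blk 29, set 5) → L1-HIT  vc=[21, 47]
10: 0x2f9 (blk 47, set 7) → VC-HIT  vc=[21, 39]
11: 0x15c (blk 21, set 5) → VC-HIT  vc=[29, 39]
12: 0x2ff (blk 47, set 7) → L1-HIT  vc=[29, 39]
13: 0x27f (blk 39, set 7) → VC-HIT  vc=[29, 47]
14: 0x2f8 (blk 47, set 7) → VC-HIT  vc=[29, 39]
15: 0x275 (blk 39, set 7) → VC-HIT  vc=[29, 47]

MISSES = 5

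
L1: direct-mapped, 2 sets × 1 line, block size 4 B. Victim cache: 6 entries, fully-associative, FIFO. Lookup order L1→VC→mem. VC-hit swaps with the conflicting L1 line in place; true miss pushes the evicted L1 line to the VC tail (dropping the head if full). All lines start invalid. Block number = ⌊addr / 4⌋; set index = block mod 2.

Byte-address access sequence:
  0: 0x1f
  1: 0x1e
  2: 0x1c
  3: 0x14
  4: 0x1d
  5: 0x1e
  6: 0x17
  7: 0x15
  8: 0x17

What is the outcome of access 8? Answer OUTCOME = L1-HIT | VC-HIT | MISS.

0: 0x1f (blk 7, set 1) → MISS  vc=[]
1: 0x1e (blk 7, set 1) → L1-HIT  vc=[]
2: 0x1c (blk 7, set 1) → L1-HIT  vc=[]
3: 0x14 (blk 5, set 1) → MISS  vc=[7]
4: 0x1d (blk 7, set 1) → VC-HIT  vc=[5]
5: 0x1e (blk 7, set 1) → L1-HIT  vc=[5]
6: 0x17 (blk 5, set 1) → VC-HIT  vc=[7]
7: 0x15 (blk 5, set 1) → L1-HIT  vc=[7]
8: 0x17 (blk 5, set 1) → L1-HIT  vc=[7]

OUTCOME = L1-HIT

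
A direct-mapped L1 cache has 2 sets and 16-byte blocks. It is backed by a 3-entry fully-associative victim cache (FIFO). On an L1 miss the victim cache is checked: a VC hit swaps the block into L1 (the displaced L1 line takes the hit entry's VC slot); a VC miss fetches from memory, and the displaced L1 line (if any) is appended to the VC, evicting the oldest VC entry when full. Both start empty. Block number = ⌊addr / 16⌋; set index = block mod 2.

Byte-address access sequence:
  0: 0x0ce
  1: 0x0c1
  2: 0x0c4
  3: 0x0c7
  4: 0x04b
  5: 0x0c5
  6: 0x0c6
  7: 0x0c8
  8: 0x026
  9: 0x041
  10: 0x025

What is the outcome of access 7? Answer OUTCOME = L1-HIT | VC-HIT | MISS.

OUTCOME = L1-HIT

#0 0xce→b12/s0 MISS; vc=[]
#1 0xc1→b12/s0 L1-HIT; vc=[]
#2 0xc4→b12/s0 L1-HIT; vc=[]
#3 0xc7→b12/s0 L1-HIT; vc=[]
#4 0x4b→b4/s0 MISS; vc=[12]
#5 0xc5→b12/s0 VC-HIT; vc=[4]
#6 0xc6→b12/s0 L1-HIT; vc=[4]
#7 0xc8→b12/s0 L1-HIT; vc=[4]
#8 0x26→b2/s0 MISS; vc=[4,12]
#9 0x41→b4/s0 VC-HIT; vc=[2,12]
#10 0x25→b2/s0 VC-HIT; vc=[4,12]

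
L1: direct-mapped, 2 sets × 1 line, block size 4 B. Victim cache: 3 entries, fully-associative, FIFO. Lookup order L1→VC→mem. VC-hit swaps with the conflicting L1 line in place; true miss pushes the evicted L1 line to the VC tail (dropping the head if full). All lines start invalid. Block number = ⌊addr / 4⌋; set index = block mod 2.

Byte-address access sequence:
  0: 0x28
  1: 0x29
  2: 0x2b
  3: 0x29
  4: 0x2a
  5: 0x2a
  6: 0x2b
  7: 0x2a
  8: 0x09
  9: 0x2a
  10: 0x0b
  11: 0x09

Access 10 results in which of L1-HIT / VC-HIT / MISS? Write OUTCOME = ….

#0 0x28→b10/s0 MISS; vc=[]
#1 0x29→b10/s0 L1-HIT; vc=[]
#2 0x2b→b10/s0 L1-HIT; vc=[]
#3 0x29→b10/s0 L1-HIT; vc=[]
#4 0x2a→b10/s0 L1-HIT; vc=[]
#5 0x2a→b10/s0 L1-HIT; vc=[]
#6 0x2b→b10/s0 L1-HIT; vc=[]
#7 0x2a→b10/s0 L1-HIT; vc=[]
#8 0x9→b2/s0 MISS; vc=[10]
#9 0x2a→b10/s0 VC-HIT; vc=[2]
#10 0xb→b2/s0 VC-HIT; vc=[10]
#11 0x9→b2/s0 L1-HIT; vc=[10]

OUTCOME = VC-HIT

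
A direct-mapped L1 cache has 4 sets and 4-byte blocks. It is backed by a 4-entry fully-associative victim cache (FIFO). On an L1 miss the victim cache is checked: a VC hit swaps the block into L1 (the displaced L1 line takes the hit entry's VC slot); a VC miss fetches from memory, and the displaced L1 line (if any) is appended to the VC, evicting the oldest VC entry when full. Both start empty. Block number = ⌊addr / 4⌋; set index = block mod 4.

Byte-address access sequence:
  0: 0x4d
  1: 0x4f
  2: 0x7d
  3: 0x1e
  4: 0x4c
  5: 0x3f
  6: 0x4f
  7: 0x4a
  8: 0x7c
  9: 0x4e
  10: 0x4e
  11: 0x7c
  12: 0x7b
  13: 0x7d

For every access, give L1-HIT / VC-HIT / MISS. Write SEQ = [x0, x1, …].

SEQ = [MISS, L1-HIT, MISS, MISS, VC-HIT, MISS, VC-HIT, MISS, VC-HIT, VC-HIT, L1-HIT, VC-HIT, MISS, L1-HIT]

  [0] addr=0x4d blk=19 s=3: MISS | VC []
  [1] addr=0x4f blk=19 s=3: L1-HIT | VC []
  [2] addr=0x7d blk=31 s=3: MISS | VC [19]
  [3] addr=0x1e blk=7 s=3: MISS | VC [19, 31]
  [4] addr=0x4c blk=19 s=3: VC-HIT | VC [7, 31]
  [5] addr=0x3f blk=15 s=3: MISS | VC [7, 31, 19]
  [6] addr=0x4f blk=19 s=3: VC-HIT | VC [7, 31, 15]
  [7] addr=0x4a blk=18 s=2: MISS | VC [7, 31, 15]
  [8] addr=0x7c blk=31 s=3: VC-HIT | VC [7, 19, 15]
  [9] addr=0x4e blk=19 s=3: VC-HIT | VC [7, 31, 15]
  [10] addr=0x4e blk=19 s=3: L1-HIT | VC [7, 31, 15]
  [11] addr=0x7c blk=31 s=3: VC-HIT | VC [7, 19, 15]
  [12] addr=0x7b blk=30 s=2: MISS | VC [7, 19, 15, 18]
  [13] addr=0x7d blk=31 s=3: L1-HIT | VC [7, 19, 15, 18]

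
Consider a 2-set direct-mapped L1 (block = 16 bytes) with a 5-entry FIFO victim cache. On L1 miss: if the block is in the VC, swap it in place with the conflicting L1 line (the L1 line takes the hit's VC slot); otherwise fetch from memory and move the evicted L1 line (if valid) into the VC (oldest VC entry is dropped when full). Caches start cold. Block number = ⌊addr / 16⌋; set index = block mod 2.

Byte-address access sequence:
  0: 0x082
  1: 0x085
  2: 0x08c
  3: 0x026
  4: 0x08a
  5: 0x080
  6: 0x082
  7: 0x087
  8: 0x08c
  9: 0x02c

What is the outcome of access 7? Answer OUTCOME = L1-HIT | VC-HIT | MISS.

#0 0x82→b8/s0 MISS; vc=[]
#1 0x85→b8/s0 L1-HIT; vc=[]
#2 0x8c→b8/s0 L1-HIT; vc=[]
#3 0x26→b2/s0 MISS; vc=[8]
#4 0x8a→b8/s0 VC-HIT; vc=[2]
#5 0x80→b8/s0 L1-HIT; vc=[2]
#6 0x82→b8/s0 L1-HIT; vc=[2]
#7 0x87→b8/s0 L1-HIT; vc=[2]
#8 0x8c→b8/s0 L1-HIT; vc=[2]
#9 0x2c→b2/s0 VC-HIT; vc=[8]

OUTCOME = L1-HIT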